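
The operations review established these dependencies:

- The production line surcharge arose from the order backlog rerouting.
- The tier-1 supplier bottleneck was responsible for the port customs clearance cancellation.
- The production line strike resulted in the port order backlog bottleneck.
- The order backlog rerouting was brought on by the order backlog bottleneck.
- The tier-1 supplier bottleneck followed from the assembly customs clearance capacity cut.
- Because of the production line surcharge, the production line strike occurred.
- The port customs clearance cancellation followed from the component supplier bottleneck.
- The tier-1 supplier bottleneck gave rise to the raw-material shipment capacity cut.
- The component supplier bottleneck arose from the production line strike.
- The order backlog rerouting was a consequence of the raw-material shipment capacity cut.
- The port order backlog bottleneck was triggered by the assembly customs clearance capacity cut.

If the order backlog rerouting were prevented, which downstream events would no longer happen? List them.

Downstream of the order backlog rerouting: the production line surcharge, the production line strike, the port order backlog bottleneck, the component supplier bottleneck, the port customs clearance cancellation.
Of those, still caused via another path: the port order backlog bottleneck, the port customs clearance cancellation.
The remainder have no surviving cause.

the component supplier bottleneck, the production line strike, the production line surcharge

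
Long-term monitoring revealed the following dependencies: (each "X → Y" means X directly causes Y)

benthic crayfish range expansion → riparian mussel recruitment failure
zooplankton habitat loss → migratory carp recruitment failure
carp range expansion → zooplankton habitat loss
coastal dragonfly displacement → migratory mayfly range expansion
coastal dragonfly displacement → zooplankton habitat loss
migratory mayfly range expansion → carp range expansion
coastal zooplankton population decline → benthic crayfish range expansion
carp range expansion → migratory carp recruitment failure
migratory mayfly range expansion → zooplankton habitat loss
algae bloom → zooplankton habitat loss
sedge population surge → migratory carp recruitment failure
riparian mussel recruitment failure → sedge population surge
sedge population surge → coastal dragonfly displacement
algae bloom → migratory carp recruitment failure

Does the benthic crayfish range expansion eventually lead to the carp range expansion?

There is a causal chain: the benthic crayfish range expansion → the riparian mussel recruitment failure → the sedge population surge → the coastal dragonfly displacement → the migratory mayfly range expansion → the carp range expansion.

Yes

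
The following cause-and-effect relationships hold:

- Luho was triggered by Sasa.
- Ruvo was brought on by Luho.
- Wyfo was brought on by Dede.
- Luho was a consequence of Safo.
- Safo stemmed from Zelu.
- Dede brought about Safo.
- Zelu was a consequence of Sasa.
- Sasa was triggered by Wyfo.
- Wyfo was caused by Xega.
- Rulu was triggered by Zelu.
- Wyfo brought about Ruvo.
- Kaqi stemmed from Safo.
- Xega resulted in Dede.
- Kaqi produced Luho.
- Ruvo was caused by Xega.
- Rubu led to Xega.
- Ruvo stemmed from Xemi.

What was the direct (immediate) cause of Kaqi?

Upstream contributors include Rubu, Xega, Dede, Wyfo, Sasa, Zelu, but only Safo feeds directly into Kaqi.

Safo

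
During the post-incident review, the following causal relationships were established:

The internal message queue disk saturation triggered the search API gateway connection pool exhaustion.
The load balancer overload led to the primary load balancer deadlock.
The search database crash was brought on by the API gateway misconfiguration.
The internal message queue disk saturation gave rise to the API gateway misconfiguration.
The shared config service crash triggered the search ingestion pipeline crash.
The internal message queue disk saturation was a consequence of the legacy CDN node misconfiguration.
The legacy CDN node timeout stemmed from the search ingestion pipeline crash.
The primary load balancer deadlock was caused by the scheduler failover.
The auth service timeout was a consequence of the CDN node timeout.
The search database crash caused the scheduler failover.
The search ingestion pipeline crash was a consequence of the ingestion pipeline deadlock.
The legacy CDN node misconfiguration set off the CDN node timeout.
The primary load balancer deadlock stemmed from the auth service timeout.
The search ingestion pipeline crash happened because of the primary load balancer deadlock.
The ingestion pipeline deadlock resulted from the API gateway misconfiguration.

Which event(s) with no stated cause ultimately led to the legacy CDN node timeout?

Tracing upstream from the legacy CDN node timeout: the legacy CDN node timeout ← the search ingestion pipeline crash ← the primary load balancer deadlock ← the auth service timeout ← the CDN node timeout ← the legacy CDN node misconfiguration.
A separate upstream branch: the legacy CDN node timeout ← the search ingestion pipeline crash ← the shared config service crash.
A separate upstream branch: the legacy CDN node timeout ← the search ingestion pipeline crash ← the primary load balancer deadlock ← the load balancer overload.
Each of those chain origins has no stated cause.

the legacy CDN node misconfiguration, the load balancer overload, the shared config service crash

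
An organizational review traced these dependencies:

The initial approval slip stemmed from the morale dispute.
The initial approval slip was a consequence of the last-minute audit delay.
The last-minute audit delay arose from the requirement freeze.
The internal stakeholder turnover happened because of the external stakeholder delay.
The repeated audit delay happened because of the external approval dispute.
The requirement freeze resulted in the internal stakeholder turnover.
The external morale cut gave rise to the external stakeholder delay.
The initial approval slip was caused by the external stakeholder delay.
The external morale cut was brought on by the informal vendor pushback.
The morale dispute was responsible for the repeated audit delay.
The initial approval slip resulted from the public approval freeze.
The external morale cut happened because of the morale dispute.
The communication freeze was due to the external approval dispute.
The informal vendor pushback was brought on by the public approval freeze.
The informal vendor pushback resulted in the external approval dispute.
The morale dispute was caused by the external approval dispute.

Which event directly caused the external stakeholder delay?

the external morale cut

Upstream contributors include the public approval freeze, the informal vendor pushback, the external approval dispute, the morale dispute, but only the external morale cut feeds directly into the external stakeholder delay.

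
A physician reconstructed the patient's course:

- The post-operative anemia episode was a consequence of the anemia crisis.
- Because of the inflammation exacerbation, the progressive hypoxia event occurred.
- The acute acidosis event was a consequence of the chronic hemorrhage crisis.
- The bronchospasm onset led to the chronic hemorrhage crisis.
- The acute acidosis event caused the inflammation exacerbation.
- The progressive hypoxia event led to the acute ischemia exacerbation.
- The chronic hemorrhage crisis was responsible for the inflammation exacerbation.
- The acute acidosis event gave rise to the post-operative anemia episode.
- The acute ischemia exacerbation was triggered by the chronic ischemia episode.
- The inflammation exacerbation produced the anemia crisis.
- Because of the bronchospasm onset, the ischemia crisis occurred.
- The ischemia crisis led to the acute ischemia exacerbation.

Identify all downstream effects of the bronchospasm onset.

the acute acidosis event, the acute ischemia exacerbation, the anemia crisis, the chronic hemorrhage crisis, the inflammation exacerbation, the ischemia crisis, the post-operative anemia episode, the progressive hypoxia event

Direct effects: the chronic hemorrhage crisis, the ischemia crisis.
2 steps out: the acute acidosis event, the inflammation exacerbation, the acute ischemia exacerbation.
3 steps out: the anemia crisis, the post-operative anemia episode, the progressive hypoxia event.
Not reachable from it: the chronic ischemia episode.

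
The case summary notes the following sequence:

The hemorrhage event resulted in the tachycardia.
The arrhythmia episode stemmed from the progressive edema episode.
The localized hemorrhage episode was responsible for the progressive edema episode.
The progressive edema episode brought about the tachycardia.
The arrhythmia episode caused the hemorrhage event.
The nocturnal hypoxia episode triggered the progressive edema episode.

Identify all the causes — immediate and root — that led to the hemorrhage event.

the arrhythmia episode, the localized hemorrhage episode, the nocturnal hypoxia episode, the progressive edema episode

Immediate cause of the hemorrhage event: the arrhythmia episode.
Further upstream: the localized hemorrhage episode, the progressive edema episode, the nocturnal hypoxia episode.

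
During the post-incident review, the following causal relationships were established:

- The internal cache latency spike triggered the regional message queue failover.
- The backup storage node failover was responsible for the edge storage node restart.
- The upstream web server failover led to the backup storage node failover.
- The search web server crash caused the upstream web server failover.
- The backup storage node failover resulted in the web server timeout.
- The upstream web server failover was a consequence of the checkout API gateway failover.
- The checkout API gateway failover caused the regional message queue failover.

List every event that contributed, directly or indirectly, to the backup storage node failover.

Immediate cause of the backup storage node failover: the upstream web server failover.
Further upstream: the checkout API gateway failover, the search web server crash.

the checkout API gateway failover, the search web server crash, the upstream web server failover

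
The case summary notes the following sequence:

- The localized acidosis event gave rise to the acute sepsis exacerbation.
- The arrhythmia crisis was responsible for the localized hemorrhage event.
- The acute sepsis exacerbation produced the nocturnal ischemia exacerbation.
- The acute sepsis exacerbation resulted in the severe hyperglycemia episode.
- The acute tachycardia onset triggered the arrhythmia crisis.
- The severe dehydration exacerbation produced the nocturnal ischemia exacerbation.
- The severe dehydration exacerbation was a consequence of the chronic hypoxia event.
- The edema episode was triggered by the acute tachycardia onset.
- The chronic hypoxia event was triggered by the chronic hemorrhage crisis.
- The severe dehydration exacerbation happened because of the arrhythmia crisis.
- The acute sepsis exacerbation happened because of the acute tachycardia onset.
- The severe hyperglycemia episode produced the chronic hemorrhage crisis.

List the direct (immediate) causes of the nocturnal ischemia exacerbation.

the acute sepsis exacerbation, the severe dehydration exacerbation

Upstream contributors include the acute tachycardia onset, the arrhythmia crisis, the severe hyperglycemia episode, the chronic hemorrhage crisis, the chronic hypoxia event, the localized acidosis event, but only the acute sepsis exacerbation, the severe dehydration exacerbation feed directly into the nocturnal ischemia exacerbation.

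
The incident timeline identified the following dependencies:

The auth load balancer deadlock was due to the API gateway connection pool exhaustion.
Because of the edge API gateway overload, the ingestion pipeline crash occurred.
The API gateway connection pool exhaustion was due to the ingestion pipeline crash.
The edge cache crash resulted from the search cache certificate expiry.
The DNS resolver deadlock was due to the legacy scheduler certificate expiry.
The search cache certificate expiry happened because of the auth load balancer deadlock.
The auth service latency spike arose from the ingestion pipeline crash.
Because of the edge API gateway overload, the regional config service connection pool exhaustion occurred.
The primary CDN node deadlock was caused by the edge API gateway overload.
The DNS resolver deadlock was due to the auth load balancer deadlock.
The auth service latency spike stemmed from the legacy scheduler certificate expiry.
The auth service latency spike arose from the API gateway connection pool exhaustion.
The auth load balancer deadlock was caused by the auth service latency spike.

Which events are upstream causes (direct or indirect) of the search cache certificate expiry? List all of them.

Immediate cause of the search cache certificate expiry: the auth load balancer deadlock.
Further upstream: the legacy scheduler certificate expiry, the edge API gateway overload, the ingestion pipeline crash, the API gateway connection pool exhaustion, the auth service latency spike.

the API gateway connection pool exhaustion, the auth load balancer deadlock, the auth service latency spike, the edge API gateway overload, the ingestion pipeline crash, the legacy scheduler certificate expiry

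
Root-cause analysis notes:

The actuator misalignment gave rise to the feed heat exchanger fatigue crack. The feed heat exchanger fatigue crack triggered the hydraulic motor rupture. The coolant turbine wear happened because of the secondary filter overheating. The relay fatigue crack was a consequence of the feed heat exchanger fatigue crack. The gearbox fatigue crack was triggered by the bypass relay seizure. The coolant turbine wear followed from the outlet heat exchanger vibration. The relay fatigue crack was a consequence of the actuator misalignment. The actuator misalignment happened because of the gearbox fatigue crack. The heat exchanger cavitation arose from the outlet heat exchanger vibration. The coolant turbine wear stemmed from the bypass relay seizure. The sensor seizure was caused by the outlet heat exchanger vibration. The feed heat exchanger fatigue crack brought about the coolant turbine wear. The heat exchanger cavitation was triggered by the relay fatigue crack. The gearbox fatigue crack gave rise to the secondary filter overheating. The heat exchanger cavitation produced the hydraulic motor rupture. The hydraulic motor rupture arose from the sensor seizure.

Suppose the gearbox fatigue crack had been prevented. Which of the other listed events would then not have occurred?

the actuator misalignment, the feed heat exchanger fatigue crack, the relay fatigue crack, the secondary filter overheating

Downstream of the gearbox fatigue crack: the secondary filter overheating, the actuator misalignment, the feed heat exchanger fatigue crack, the relay fatigue crack, the heat exchanger cavitation, the hydraulic motor rupture, the coolant turbine wear.
Of those, still caused via another path: the heat exchanger cavitation, the hydraulic motor rupture, the coolant turbine wear.
The remainder have no surviving cause.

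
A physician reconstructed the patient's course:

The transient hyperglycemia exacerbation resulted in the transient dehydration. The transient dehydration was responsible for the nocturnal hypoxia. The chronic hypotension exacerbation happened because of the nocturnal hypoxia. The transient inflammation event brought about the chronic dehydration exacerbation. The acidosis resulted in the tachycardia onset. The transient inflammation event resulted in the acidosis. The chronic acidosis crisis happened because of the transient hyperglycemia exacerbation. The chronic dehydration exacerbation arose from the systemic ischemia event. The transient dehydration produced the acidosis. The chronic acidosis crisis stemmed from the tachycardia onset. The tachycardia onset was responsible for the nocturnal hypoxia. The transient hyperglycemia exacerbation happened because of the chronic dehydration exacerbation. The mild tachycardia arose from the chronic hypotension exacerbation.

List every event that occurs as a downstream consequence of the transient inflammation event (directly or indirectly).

Direct effects: the chronic dehydration exacerbation, the acidosis.
2 steps out: the transient hyperglycemia exacerbation, the tachycardia onset.
3 steps out: the transient dehydration, the chronic acidosis crisis, the nocturnal hypoxia.
4 steps out: the chronic hypotension exacerbation.
5 steps out: the mild tachycardia.
Not reachable from it: the systemic ischemia event.

the acidosis, the chronic acidosis crisis, the chronic dehydration exacerbation, the chronic hypotension exacerbation, the mild tachycardia, the nocturnal hypoxia, the tachycardia onset, the transient dehydration, the transient hyperglycemia exacerbation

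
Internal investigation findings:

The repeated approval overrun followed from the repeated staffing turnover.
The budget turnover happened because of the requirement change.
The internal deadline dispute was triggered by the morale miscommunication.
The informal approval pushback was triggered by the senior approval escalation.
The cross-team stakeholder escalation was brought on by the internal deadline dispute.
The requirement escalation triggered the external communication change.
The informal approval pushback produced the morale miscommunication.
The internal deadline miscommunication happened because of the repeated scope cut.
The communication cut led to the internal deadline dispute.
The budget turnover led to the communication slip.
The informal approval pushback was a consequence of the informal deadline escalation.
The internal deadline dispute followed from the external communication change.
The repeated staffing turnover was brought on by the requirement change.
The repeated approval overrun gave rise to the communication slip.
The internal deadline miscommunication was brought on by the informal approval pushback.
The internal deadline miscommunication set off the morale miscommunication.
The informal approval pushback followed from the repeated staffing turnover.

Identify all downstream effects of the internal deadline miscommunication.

the cross-team stakeholder escalation, the internal deadline dispute, the morale miscommunication

Direct effects: the morale miscommunication.
2 steps out: the internal deadline dispute.
3 steps out: the cross-team stakeholder escalation.
Not reachable from it: the requirement change, the budget turnover, the repeated staffing turnover, the requirement escalation, the repeated approval overrun, the senior approval escalation, the communication slip, the external communication change, the informal deadline escalation, the communication cut, the informal approval pushback, the repeated scope cut.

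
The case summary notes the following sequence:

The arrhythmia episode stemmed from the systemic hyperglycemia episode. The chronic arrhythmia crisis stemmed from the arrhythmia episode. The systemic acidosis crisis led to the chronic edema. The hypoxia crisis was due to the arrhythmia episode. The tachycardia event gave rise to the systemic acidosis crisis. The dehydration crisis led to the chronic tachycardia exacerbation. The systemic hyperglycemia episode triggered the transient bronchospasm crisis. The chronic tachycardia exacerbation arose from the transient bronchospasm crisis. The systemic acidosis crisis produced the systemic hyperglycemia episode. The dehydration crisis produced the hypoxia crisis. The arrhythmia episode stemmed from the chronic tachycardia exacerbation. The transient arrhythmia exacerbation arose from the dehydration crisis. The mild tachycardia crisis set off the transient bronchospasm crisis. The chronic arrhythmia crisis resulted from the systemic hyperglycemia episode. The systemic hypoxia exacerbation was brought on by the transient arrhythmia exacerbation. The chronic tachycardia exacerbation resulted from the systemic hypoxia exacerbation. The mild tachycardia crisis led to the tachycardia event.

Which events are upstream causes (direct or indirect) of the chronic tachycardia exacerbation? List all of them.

Immediate causes of the chronic tachycardia exacerbation: the dehydration crisis, the systemic hypoxia exacerbation, the transient bronchospasm crisis.
Further upstream: the mild tachycardia crisis, the tachycardia event, the systemic acidosis crisis, the transient arrhythmia exacerbation, the systemic hyperglycemia episode.

the dehydration crisis, the mild tachycardia crisis, the systemic acidosis crisis, the systemic hyperglycemia episode, the systemic hypoxia exacerbation, the tachycardia event, the transient arrhythmia exacerbation, the transient bronchospasm crisis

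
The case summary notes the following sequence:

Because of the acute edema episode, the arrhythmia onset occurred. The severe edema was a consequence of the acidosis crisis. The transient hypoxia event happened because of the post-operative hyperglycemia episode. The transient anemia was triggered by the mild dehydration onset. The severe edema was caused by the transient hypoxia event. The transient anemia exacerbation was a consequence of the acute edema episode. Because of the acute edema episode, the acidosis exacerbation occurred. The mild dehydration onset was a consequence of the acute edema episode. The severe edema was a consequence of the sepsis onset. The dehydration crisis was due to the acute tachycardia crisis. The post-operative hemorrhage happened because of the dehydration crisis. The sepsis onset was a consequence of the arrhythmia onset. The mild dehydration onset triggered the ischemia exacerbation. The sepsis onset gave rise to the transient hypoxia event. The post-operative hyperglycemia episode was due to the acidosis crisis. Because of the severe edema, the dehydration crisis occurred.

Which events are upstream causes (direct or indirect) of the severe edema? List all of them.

Immediate causes of the severe edema: the acidosis crisis, the sepsis onset, the transient hypoxia event.
Further upstream: the acute edema episode, the arrhythmia onset, the post-operative hyperglycemia episode.

the acidosis crisis, the acute edema episode, the arrhythmia onset, the post-operative hyperglycemia episode, the sepsis onset, the transient hypoxia event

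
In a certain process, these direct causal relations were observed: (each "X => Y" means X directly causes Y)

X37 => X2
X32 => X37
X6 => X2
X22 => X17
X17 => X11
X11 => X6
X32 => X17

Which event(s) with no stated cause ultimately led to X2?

X22, X32

Tracing upstream from X2: X2 ← X37 ← X32.
A separate upstream branch: X2 ← X6 ← X11 ← X17 ← X22.
Each of those chain origins has no stated cause.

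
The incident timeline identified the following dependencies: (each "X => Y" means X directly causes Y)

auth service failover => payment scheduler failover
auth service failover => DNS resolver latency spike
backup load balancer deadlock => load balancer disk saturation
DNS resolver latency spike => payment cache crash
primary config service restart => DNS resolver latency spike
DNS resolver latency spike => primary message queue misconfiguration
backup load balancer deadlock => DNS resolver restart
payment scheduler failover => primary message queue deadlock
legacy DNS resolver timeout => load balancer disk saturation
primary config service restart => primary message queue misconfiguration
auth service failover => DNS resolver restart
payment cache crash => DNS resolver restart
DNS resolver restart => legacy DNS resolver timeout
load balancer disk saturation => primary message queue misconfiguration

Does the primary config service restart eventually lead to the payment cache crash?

There is a causal chain: the primary config service restart → the DNS resolver latency spike → the payment cache crash.

Yes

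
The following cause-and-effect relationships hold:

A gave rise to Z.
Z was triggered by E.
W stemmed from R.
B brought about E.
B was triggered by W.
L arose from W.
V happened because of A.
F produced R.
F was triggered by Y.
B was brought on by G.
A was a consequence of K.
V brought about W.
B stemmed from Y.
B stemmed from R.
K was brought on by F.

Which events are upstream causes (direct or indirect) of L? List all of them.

Immediate cause of L: W.
Further upstream: Y, F, K, A, R, V.

A, F, K, R, V, W, Y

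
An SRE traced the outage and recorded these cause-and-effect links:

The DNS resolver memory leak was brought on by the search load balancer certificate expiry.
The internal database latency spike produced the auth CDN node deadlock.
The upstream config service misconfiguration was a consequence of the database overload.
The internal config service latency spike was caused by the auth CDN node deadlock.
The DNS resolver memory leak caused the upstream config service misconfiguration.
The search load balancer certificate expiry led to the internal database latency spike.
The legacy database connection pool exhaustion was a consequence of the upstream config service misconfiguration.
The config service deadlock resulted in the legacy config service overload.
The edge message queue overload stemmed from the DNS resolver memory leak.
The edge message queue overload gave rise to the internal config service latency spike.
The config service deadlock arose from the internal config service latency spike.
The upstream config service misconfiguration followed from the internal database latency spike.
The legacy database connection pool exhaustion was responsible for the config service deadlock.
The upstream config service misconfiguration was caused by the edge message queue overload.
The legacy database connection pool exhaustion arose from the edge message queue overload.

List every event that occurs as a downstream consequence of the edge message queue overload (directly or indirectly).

Direct effects: the internal config service latency spike, the upstream config service misconfiguration, the legacy database connection pool exhaustion.
2 steps out: the config service deadlock.
3 steps out: the legacy config service overload.
Not reachable from it: the search load balancer certificate expiry, the internal database latency spike, the DNS resolver memory leak, the auth CDN node deadlock, the database overload.

the config service deadlock, the internal config service latency spike, the legacy config service overload, the legacy database connection pool exhaustion, the upstream config service misconfiguration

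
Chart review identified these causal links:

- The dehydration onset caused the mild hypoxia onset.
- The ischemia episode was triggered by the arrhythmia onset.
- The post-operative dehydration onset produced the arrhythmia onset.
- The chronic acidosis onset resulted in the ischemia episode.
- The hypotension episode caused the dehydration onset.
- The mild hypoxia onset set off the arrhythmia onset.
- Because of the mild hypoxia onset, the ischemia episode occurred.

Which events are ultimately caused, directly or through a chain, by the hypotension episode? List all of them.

the arrhythmia onset, the dehydration onset, the ischemia episode, the mild hypoxia onset

Direct effects: the dehydration onset.
2 steps out: the mild hypoxia onset.
3 steps out: the arrhythmia onset, the ischemia episode.
Not reachable from it: the chronic acidosis onset, the post-operative dehydration onset.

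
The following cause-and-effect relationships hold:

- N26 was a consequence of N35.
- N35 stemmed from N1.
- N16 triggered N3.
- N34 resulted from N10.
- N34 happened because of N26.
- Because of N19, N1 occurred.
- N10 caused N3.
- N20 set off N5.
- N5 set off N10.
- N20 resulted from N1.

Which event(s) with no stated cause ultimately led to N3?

N16, N19

Tracing upstream from N3: N3 ← N10 ← N5 ← N20 ← N1 ← N19.
A separate upstream branch: N3 ← N16.
Each of those chain origins has no stated cause.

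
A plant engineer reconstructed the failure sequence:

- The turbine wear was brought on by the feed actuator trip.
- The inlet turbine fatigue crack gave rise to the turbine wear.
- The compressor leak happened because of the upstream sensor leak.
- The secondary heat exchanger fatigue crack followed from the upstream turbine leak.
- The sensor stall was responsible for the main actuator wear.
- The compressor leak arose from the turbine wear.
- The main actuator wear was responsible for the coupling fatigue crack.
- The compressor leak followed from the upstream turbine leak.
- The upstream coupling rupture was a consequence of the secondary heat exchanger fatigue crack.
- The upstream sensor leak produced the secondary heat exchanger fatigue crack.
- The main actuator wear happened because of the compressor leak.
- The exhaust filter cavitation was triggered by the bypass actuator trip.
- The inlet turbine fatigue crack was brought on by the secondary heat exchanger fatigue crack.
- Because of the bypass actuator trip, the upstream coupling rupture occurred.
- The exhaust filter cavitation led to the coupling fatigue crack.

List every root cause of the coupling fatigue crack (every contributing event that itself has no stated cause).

Tracing upstream from the coupling fatigue crack: the coupling fatigue crack ← the main actuator wear ← the compressor leak ← the turbine wear ← the feed actuator trip.
A separate upstream branch: the coupling fatigue crack ← the main actuator wear ← the compressor leak ← the upstream turbine leak.
A separate upstream branch: the coupling fatigue crack ← the main actuator wear ← the compressor leak ← the upstream sensor leak.
A separate upstream branch: the coupling fatigue crack ← the exhaust filter cavitation ← the bypass actuator trip.
A separate upstream branch: the coupling fatigue crack ← the main actuator wear ← the sensor stall.
Each of those chain origins has no stated cause.

the bypass actuator trip, the feed actuator trip, the sensor stall, the upstream sensor leak, the upstream turbine leak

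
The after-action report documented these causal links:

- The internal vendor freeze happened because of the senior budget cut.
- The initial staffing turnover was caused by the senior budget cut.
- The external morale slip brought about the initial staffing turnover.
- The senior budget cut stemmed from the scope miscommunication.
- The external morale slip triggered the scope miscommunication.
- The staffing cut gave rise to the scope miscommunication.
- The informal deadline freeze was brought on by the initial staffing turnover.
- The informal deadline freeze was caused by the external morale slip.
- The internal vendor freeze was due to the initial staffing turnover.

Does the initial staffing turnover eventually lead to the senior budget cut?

No

The initial staffing turnover leads to the internal vendor freeze, the informal deadline freeze; the senior budget cut is not among them.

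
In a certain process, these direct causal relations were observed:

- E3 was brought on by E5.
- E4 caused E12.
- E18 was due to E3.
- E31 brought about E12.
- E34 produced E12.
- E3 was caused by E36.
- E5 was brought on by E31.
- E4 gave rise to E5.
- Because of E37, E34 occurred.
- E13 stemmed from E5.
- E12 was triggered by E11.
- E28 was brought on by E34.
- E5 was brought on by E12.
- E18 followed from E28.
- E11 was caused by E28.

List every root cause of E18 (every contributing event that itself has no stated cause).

Tracing upstream from E18: E18 ← E3 ← E5 ← E4.
A separate upstream branch: E18 ← E28 ← E34 ← E37.
A separate upstream branch: E18 ← E3 ← E5 ← E31.
A separate upstream branch: E18 ← E3 ← E36.
Each of those chain origins has no stated cause.

E31, E36, E37, E4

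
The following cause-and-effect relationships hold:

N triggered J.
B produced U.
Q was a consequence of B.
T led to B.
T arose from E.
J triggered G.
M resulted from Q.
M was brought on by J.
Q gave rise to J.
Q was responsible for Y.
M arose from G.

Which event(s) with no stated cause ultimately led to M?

E, N

Tracing upstream from M: M ← Q ← B ← T ← E.
A separate upstream branch: M ← J ← N.
Each of those chain origins has no stated cause.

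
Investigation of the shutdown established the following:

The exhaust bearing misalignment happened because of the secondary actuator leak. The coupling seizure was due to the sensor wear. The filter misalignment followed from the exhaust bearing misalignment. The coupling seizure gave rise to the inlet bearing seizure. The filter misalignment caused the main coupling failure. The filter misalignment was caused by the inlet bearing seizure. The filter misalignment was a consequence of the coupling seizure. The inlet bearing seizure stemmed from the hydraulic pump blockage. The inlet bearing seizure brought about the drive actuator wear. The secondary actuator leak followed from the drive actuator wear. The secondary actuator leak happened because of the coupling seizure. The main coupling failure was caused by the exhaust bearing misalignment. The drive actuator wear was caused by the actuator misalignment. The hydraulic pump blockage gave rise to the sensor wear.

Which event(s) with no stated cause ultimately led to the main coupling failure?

Tracing upstream from the main coupling failure: the main coupling failure ← the exhaust bearing misalignment ← the secondary actuator leak ← the drive actuator wear ← the actuator misalignment.
A separate upstream branch: the main coupling failure ← the filter misalignment ← the inlet bearing seizure ← the hydraulic pump blockage.
Each of those chain origins has no stated cause.

the actuator misalignment, the hydraulic pump blockage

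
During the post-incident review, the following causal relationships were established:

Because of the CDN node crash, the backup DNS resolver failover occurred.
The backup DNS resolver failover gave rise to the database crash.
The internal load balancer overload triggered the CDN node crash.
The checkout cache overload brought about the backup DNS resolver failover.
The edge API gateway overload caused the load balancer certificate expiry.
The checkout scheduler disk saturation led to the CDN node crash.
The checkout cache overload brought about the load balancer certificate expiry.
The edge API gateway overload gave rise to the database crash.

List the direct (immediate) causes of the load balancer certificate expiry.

the checkout cache overload, the edge API gateway overload → the load balancer certificate expiry with nothing further upstream stated.

the checkout cache overload, the edge API gateway overload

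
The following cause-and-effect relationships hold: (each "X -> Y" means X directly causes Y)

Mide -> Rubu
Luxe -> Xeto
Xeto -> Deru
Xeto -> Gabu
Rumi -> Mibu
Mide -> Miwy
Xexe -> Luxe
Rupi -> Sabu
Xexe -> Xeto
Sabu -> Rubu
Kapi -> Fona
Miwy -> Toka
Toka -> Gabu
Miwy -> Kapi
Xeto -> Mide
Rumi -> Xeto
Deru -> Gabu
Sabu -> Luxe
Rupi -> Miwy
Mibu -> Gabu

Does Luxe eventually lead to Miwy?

Yes

There is a causal chain: Luxe → Xeto → Mide → Miwy.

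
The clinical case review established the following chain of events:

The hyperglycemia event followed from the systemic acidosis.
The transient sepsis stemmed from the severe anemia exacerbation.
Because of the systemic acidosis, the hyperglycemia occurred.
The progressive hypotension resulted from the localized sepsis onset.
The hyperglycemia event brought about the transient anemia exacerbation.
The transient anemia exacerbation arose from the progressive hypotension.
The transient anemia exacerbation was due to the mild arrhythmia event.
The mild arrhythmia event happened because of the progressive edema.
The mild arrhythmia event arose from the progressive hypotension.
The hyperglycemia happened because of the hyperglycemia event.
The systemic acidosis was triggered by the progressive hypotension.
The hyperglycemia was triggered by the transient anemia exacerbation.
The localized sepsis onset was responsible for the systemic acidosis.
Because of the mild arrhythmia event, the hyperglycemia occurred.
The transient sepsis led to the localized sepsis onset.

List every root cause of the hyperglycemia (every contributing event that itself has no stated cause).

the progressive edema, the severe anemia exacerbation

Tracing upstream from the hyperglycemia: the hyperglycemia ← the mild arrhythmia event ← the progressive edema.
A separate upstream branch: the hyperglycemia ← the systemic acidosis ← the localized sepsis onset ← the transient sepsis ← the severe anemia exacerbation.
Each of those chain origins has no stated cause.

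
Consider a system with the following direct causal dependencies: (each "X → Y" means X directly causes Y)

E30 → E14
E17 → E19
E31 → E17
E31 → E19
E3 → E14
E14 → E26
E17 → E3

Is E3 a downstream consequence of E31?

Yes

There is a causal chain: E31 → E17 → E3.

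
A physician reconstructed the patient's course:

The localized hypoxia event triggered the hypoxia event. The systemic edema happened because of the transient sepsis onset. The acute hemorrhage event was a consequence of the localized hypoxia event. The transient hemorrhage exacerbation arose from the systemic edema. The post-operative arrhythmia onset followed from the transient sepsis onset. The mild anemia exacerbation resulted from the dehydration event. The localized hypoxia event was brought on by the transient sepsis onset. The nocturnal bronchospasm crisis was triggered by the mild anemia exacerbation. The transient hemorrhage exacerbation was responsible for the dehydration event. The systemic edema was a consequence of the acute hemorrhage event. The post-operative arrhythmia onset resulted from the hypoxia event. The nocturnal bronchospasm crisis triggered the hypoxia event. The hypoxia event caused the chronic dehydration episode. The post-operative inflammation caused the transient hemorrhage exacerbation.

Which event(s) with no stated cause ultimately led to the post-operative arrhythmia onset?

Tracing upstream from the post-operative arrhythmia onset: the post-operative arrhythmia onset ← the transient sepsis onset.
A separate upstream branch: the post-operative arrhythmia onset ← the hypoxia event ← the nocturnal bronchospasm crisis ← the mild anemia exacerbation ← the dehydration event ← the transient hemorrhage exacerbation ← the post-operative inflammation.
Each of those chain origins has no stated cause.

the post-operative inflammation, the transient sepsis onset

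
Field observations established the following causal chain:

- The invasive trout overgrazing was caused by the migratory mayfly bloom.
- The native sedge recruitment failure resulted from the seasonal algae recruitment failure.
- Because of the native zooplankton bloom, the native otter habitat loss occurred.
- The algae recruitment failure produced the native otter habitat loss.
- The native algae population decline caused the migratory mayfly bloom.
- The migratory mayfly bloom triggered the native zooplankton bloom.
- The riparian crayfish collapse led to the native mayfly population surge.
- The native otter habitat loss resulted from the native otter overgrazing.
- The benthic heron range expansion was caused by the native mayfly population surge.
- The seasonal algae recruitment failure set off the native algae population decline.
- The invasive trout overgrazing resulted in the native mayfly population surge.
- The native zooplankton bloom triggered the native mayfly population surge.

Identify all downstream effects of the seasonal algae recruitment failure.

Direct effects: the native algae population decline, the native sedge recruitment failure.
2 steps out: the migratory mayfly bloom.
3 steps out: the native zooplankton bloom, the invasive trout overgrazing.
4 steps out: the native otter habitat loss, the native mayfly population surge.
5 steps out: the benthic heron range expansion.
Not reachable from it: the native otter overgrazing, the algae recruitment failure, the riparian crayfish collapse.

the benthic heron range expansion, the invasive trout overgrazing, the migratory mayfly bloom, the native algae population decline, the native mayfly population surge, the native otter habitat loss, the native sedge recruitment failure, the native zooplankton bloom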